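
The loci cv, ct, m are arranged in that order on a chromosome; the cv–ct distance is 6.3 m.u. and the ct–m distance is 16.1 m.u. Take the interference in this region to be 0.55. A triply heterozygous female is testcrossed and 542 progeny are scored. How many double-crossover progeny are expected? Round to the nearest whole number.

2

Map distances give recombination frequencies of 0.063 and 0.161 for the two intervals.
With interference 0.55 (so coincidence = 0.45), expected double-crossover frequency = 0.063 × 0.161 × 0.45 = 0.00456.
Expected number = 0.00456 × 542 = 2.47 ≈ 2.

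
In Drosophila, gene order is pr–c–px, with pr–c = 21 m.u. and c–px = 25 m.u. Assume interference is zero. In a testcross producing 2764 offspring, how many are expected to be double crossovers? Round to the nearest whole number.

Map distances give recombination frequencies of 0.210 and 0.250 for the two intervals.
With no interference, expected double-crossover frequency = 0.210 × 0.250 = 0.05250.
Expected number = 0.05250 × 2764 = 145.11 ≈ 145.

145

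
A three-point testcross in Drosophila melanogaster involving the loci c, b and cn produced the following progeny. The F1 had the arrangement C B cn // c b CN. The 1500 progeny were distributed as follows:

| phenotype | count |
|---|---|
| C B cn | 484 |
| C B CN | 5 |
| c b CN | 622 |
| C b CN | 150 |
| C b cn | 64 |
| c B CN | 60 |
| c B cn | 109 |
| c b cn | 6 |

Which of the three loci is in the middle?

cn

The two rarest classes, C B CN and c b cn, are the double crossovers. Comparing them with the parentals, only the cn allele has switched, so cn is the middle locus and the order is c – cn – b.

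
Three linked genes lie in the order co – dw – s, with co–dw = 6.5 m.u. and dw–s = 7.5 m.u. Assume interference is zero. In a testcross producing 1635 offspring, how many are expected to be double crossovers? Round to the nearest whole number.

8

Map distances give recombination frequencies of 0.065 and 0.075 for the two intervals.
With no interference, expected double-crossover frequency = 0.065 × 0.075 = 0.00487.
Expected number = 0.00487 × 1635 = 7.97 ≈ 8.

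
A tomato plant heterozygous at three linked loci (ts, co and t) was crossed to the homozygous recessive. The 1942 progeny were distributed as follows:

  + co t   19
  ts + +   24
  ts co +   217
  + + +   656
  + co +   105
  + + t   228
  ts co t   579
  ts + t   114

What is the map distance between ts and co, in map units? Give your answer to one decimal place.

13.5 map units

The two most frequent reciprocal classes, ts co t and + + +, are the parental types, so the F1 was ts co t / + + +.
The two rarest classes, + co t and ts + +, are the double crossovers. Comparing them with the parentals, only the ts allele has switched, so ts is the middle locus and the order is co – ts – t.
Crossovers in the co–ts interval produce the single-crossover classes ts + t and + co + (114 + 105 = 219) plus the double crossovers (43).
RF(co–ts) = (219 + 43) / 1942 = 262/1942 = 0.1349 → 13.5 map units.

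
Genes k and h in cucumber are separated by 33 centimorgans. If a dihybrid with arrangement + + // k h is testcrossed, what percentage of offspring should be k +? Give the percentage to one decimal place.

16.5%

A map distance of 33 centimorgans corresponds to a recombination frequency of 0.330.
The F1 is + + / k h, so k + is a recombinant gamete class with expected frequency r/2 = 0.330/2 = 0.1650.
That is 0.1650 = 16.5% of the progeny.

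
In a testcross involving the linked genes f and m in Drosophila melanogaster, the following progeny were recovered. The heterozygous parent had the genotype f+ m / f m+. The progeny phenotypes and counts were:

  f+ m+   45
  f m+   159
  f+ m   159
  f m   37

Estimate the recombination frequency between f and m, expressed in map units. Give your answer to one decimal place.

The recombinant classes are f+ m+ and f m: 45 + 37 = 82.
Recombination frequency = 82/400 = 0.2050 ≈ 20.5%, i.e. 20.5 map units.

20.5 map units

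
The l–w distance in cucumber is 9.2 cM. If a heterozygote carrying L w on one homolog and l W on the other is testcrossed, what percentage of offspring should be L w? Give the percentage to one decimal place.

A map distance of 9.2 cM corresponds to a recombination frequency of 0.092.
The F1 is L w / l W, so L w is a parental gamete class with expected frequency (1 − r)/2 = 0.908/2 = 0.4540.
That is 0.4540 = 45.4% of the progeny.

45.4%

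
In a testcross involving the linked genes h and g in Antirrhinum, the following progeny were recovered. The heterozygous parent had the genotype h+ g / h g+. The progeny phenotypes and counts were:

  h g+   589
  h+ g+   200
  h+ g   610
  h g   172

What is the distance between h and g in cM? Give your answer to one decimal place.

The recombinant classes are h+ g+ and h g: 200 + 172 = 372.
Recombination frequency = 372/1571 = 0.2368 ≈ 23.7%, i.e. 23.7 cM.

23.7 cM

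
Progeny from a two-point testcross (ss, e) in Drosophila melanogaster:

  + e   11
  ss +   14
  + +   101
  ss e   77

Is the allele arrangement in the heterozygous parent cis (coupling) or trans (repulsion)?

The two most frequent classes are + + (101) and ss e (77); these are the parental (non-recombinant) types.
So the F1 carried + + on one chromosome and ss e on the other — the recessive alleles are on the same chromosome (cis / coupling).

cis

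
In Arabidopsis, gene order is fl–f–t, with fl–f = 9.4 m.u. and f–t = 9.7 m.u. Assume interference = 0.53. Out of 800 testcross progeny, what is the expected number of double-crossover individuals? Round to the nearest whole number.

3

Map distances give recombination frequencies of 0.094 and 0.097 for the two intervals.
With interference 0.53 (so coincidence = 0.47), expected double-crossover frequency = 0.094 × 0.097 × 0.47 = 0.00429.
Expected number = 0.00429 × 800 = 3.43 ≈ 3.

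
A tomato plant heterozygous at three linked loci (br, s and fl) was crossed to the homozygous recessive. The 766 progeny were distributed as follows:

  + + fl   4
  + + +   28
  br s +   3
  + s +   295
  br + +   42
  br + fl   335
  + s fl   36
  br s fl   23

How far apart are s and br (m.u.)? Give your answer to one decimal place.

7.6 m.u.

The two most frequent reciprocal classes, br + fl and + s +, are the parental types, so the F1 was br + fl / + s +.
The two rarest classes, + + fl and br s +, are the double crossovers. Comparing them with the parentals, only the br allele has switched, so br is the middle locus and the order is fl – br – s.
Crossovers in the br–s interval produce the single-crossover classes br s fl and + + + (23 + 28 = 51) plus the double crossovers (7).
RF(br–s) = (51 + 7) / 766 = 58/766 = 0.0757 → 7.6 m.u.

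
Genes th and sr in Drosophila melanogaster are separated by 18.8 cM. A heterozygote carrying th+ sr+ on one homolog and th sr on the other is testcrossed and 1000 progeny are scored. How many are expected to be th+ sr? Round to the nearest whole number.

A map distance of 18.8 cM corresponds to a recombination frequency of 0.188.
The F1 is th+ sr+ / th sr, so th+ sr is a recombinant gamete class with expected frequency r/2 = 0.188/2 = 0.0940.
Expected number = 0.0940 × 1000 = 94.00 ≈ 94.

94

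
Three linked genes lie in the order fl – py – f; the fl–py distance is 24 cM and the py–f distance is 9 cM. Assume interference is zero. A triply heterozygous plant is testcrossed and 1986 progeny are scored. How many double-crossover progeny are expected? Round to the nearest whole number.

43

Map distances give recombination frequencies of 0.240 and 0.090 for the two intervals.
With no interference, expected double-crossover frequency = 0.240 × 0.090 = 0.02160.
Expected number = 0.02160 × 1986 = 42.90 ≈ 43.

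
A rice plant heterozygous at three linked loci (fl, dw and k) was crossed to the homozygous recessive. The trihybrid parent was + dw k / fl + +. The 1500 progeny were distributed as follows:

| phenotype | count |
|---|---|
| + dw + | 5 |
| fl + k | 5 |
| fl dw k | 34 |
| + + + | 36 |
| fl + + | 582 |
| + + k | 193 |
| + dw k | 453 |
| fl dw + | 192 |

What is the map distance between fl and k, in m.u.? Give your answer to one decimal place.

The two rarest classes, + dw + and fl + k, are the double crossovers. Comparing them with the parentals, only the k allele has switched, so k is the middle locus and the order is dw – k – fl.
Crossovers in the k–fl interval produce the single-crossover classes fl dw k and + + + (34 + 36 = 70) plus the double crossovers (10).
RF(k–fl) = (70 + 10) / 1500 = 80/1500 = 0.0533 → 5.3 m.u.

5.3 m.u.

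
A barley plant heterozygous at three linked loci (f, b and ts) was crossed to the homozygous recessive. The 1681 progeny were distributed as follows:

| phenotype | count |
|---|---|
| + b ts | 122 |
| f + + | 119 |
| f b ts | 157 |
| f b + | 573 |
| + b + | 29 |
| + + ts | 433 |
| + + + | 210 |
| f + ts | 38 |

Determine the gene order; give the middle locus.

f

The two most frequent reciprocal classes, f b + and + + ts, are the parental types, so the F1 was f b + / + + ts.
The two rarest classes, + b + and f + ts, are the double crossovers. Comparing them with the parentals, only the f allele has switched, so f is the middle locus and the order is b – f – ts.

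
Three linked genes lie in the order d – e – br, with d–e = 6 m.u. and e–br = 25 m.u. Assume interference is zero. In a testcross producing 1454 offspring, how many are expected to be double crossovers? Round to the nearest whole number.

22

Map distances give recombination frequencies of 0.060 and 0.250 for the two intervals.
With no interference, expected double-crossover frequency = 0.060 × 0.250 = 0.01500.
Expected number = 0.01500 × 1454 = 21.81 ≈ 22.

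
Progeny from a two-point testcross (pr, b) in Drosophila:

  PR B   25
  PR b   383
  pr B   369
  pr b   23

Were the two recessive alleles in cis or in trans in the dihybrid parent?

The two most frequent classes are PR b (383) and pr B (369); these are the parental (non-recombinant) types.
So the F1 carried PR b on one chromosome and pr B on the other — the recessive alleles are on opposite chromosomes (trans / repulsion).

trans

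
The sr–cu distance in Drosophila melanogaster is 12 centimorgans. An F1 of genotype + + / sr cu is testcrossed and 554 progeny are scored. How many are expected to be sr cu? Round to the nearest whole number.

A map distance of 12 centimorgans corresponds to a recombination frequency of 0.120.
The F1 is + + / sr cu, so sr cu is a parental gamete class with expected frequency (1 − r)/2 = 0.880/2 = 0.4400.
Expected number = 0.4400 × 554 = 243.76 ≈ 244.

244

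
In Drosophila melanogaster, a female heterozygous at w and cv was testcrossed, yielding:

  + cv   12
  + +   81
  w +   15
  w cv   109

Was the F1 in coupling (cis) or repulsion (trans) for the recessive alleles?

cis

The two most frequent classes are + + (81) and w cv (109); these are the parental (non-recombinant) types.
So the F1 carried + + on one chromosome and w cv on the other — the recessive alleles are on the same chromosome (cis / coupling).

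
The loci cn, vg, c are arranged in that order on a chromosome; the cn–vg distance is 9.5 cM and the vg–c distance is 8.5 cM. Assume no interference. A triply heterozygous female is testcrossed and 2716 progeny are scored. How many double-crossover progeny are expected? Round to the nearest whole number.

Map distances give recombination frequencies of 0.095 and 0.085 for the two intervals.
With no interference, expected double-crossover frequency = 0.095 × 0.085 = 0.00808.
Expected number = 0.00808 × 2716 = 21.93 ≈ 22.

22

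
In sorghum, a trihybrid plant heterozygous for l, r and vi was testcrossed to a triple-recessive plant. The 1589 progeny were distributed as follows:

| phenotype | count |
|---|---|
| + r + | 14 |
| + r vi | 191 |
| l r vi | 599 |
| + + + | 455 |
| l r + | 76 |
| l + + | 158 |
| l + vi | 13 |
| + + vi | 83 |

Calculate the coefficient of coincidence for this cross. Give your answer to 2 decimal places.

The two most frequent reciprocal classes, + + + and l r vi, are the parental types, so the F1 was + + + / l r vi.
The two rarest classes, + r + and l + vi, are the double crossovers. Comparing them with the parentals, only the r allele has switched, so r is the middle locus and the order is vi – r – l.
vi–r: (159 + 27)/1589 = 0.1171; r–l: (349 + 27)/1589 = 0.2366.
Expected DCO frequency = 0.1171 × 0.2366 ≈ 0.02771; observed = 27/1589 ≈ 0.01699.
Coefficient of coincidence = 0.01699/0.02771 ≈ 0.61.

0.61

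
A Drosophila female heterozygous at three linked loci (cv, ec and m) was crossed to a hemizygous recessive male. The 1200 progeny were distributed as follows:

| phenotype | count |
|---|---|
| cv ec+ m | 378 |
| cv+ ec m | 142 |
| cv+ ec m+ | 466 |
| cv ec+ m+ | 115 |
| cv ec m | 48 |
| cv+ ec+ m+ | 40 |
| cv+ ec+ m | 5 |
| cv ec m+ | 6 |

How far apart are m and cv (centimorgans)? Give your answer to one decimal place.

The two most frequent reciprocal classes, cv+ ec m+ and cv ec+ m, are the parental types, so the F1 was cv+ ec m+ / cv ec+ m.
The two rarest classes, cv ec m+ and cv+ ec+ m, are the double crossovers. Comparing them with the parentals, only the cv allele has switched, so cv is the middle locus and the order is m – cv – ec.
Crossovers in the m–cv interval produce the single-crossover classes cv+ ec m and cv ec+ m+ (142 + 115 = 257) plus the double crossovers (11).
RF(m–cv) = (257 + 11) / 1200 = 268/1200 = 0.2233 → 22.3 centimorgans.

22.3 centimorgans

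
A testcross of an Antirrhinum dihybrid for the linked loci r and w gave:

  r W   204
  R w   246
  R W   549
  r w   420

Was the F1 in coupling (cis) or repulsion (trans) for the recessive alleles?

cis

The two most frequent classes are R W (549) and r w (420); these are the parental (non-recombinant) types.
So the F1 carried R W on one chromosome and r w on the other — the recessive alleles are on the same chromosome (cis / coupling).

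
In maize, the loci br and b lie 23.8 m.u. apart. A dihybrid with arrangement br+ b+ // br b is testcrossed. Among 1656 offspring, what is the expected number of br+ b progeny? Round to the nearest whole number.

A map distance of 23.8 m.u. corresponds to a recombination frequency of 0.238.
The F1 is br+ b+ / br b, so br+ b is a recombinant gamete class with expected frequency r/2 = 0.238/2 = 0.1190.
Expected number = 0.1190 × 1656 = 197.06 ≈ 197.

197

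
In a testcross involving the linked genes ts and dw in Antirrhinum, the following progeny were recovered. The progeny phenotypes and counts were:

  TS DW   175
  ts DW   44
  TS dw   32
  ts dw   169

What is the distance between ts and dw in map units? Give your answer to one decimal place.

The two most frequent classes, TS DW (175) and ts dw (169), are the parental types, so the F1 was TS DW / ts dw.
The recombinant classes are TS dw and ts DW: 32 + 44 = 76.
Recombination frequency = 76/420 = 0.1810 ≈ 18.1%, i.e. 18.1 map units.

18.1 map units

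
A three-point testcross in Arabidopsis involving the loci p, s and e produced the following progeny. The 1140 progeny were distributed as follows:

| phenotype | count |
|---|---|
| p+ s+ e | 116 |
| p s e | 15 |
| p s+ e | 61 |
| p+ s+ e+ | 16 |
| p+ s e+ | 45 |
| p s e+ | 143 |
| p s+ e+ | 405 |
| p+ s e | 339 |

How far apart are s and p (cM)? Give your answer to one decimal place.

The two most frequent reciprocal classes, p s+ e+ and p+ s e, are the parental types, so the F1 was p s+ e+ / p+ s e.
The two rarest classes, p+ s+ e+ and p s e, are the double crossovers. Comparing them with the parentals, only the p allele has switched, so p is the middle locus and the order is s – p – e.
Crossovers in the s–p interval produce the single-crossover classes p s e+ and p+ s+ e (143 + 116 = 259) plus the double crossovers (31).
RF(s–p) = (259 + 31) / 1140 = 290/1140 = 0.2544 → 25.4 cM.

25.4 cM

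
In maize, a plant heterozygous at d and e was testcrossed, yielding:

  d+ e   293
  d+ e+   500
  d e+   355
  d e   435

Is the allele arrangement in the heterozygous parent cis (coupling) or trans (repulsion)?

cis

The two most frequent classes are d+ e+ (500) and d e (435); these are the parental (non-recombinant) types.
So the F1 carried d+ e+ on one chromosome and d e on the other — the recessive alleles are on the same chromosome (cis / coupling).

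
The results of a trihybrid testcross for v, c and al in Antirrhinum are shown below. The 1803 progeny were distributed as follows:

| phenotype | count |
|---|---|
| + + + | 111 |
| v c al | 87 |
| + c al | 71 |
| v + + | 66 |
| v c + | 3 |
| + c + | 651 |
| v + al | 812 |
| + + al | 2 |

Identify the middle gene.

The two most frequent reciprocal classes, v + al and + c +, are the parental types, so the F1 was v + al / + c +.
The two rarest classes, + + al and v c +, are the double crossovers. Comparing them with the parentals, only the v allele has switched, so v is the middle locus and the order is al – v – c.

v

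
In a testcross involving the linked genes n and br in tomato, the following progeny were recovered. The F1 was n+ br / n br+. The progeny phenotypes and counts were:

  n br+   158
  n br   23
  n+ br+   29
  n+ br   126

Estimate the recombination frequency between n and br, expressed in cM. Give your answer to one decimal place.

The recombinant classes are n+ br+ and n br: 29 + 23 = 52.
Recombination frequency = 52/336 = 0.1548 ≈ 15.5%, i.e. 15.5 cM.

15.5 cM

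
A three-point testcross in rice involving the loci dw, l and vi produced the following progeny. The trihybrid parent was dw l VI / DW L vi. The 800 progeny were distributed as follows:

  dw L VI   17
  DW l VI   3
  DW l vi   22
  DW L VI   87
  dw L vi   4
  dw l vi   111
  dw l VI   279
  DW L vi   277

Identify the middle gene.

The two rarest classes, DW l VI and dw L vi, are the double crossovers. Comparing them with the parentals, only the dw allele has switched, so dw is the middle locus and the order is vi – dw – l.

dw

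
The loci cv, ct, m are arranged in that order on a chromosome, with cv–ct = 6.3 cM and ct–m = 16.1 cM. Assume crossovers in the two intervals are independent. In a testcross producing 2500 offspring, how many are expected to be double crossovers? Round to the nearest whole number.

Map distances give recombination frequencies of 0.063 and 0.161 for the two intervals.
With no interference, expected double-crossover frequency = 0.063 × 0.161 = 0.01014.
Expected number = 0.01014 × 2500 = 25.36 ≈ 25.

25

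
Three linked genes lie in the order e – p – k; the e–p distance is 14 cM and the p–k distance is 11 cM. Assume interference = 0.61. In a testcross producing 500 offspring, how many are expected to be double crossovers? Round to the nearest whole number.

Map distances give recombination frequencies of 0.140 and 0.110 for the two intervals.
With interference 0.61 (so coincidence = 0.39), expected double-crossover frequency = 0.140 × 0.110 × 0.39 = 0.00601.
Expected number = 0.00601 × 500 = 3.00 ≈ 3.

3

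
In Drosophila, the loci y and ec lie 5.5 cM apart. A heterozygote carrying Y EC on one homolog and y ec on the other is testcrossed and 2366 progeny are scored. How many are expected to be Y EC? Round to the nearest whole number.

A map distance of 5.5 cM corresponds to a recombination frequency of 0.055.
The F1 is Y EC / y ec, so Y EC is a parental gamete class with expected frequency (1 − r)/2 = 0.945/2 = 0.4725.
Expected number = 0.4725 × 2366 = 1117.93 ≈ 1118.

1118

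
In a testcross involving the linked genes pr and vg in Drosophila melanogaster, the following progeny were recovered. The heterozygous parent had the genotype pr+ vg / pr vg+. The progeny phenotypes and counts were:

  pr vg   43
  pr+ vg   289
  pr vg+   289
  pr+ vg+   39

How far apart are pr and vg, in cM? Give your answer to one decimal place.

The recombinant classes are pr+ vg+ and pr vg: 39 + 43 = 82.
Recombination frequency = 82/660 = 0.1242 ≈ 12.4%, i.e. 12.4 cM.

12.4 cM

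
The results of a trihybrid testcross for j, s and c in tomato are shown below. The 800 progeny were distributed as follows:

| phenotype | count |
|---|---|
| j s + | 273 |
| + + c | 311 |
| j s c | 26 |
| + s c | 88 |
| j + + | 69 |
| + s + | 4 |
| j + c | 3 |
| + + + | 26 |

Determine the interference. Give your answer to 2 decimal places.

The two most frequent reciprocal classes, j s + and + + c, are the parental types, so the F1 was j s + / + + c.
The two rarest classes, + s + and j + c, are the double crossovers. Comparing them with the parentals, only the j allele has switched, so j is the middle locus and the order is s – j – c.
s–j: (157 + 7)/800 = 0.2050; j–c: (52 + 7)/800 = 0.0737.
Expected DCO frequency = 0.2050 × 0.0737 ≈ 0.01511; observed = 7/800 ≈ 0.00875.
Coefficient of coincidence = 0.00875/0.01511 ≈ 0.58; interference = 1 − 0.58 = 0.42.

0.42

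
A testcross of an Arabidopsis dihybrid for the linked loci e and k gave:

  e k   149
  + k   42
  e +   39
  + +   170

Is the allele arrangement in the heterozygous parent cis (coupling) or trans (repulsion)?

cis

The two most frequent classes are + + (170) and e k (149); these are the parental (non-recombinant) types.
So the F1 carried + + on one chromosome and e k on the other — the recessive alleles are on the same chromosome (cis / coupling).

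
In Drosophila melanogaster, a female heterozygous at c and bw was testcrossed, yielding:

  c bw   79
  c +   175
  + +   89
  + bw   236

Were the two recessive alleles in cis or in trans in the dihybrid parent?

trans

The two most frequent classes are + bw (236) and c + (175); these are the parental (non-recombinant) types.
So the F1 carried + bw on one chromosome and c + on the other — the recessive alleles are on opposite chromosomes (trans / repulsion).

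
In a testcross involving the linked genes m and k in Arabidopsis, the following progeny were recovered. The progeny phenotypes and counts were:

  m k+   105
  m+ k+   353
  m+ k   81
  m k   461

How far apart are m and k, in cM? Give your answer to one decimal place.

The two most frequent classes, m+ k+ (353) and m k (461), are the parental types, so the F1 was m+ k+ / m k.
The recombinant classes are m+ k and m k+: 81 + 105 = 186.
Recombination frequency = 186/1000 = 0.1860 ≈ 18.6%, i.e. 18.6 cM.

18.6 cM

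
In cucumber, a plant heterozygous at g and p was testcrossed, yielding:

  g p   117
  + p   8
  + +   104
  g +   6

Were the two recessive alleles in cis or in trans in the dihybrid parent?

cis

The two most frequent classes are + + (104) and g p (117); these are the parental (non-recombinant) types.
So the F1 carried + + on one chromosome and g p on the other — the recessive alleles are on the same chromosome (cis / coupling).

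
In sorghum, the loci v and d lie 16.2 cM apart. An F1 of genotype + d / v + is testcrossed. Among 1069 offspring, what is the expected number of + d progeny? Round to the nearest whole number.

A map distance of 16.2 cM corresponds to a recombination frequency of 0.162.
The F1 is + d / v +, so + d is a parental gamete class with expected frequency (1 − r)/2 = 0.838/2 = 0.4190.
Expected number = 0.4190 × 1069 = 447.91 ≈ 448.

448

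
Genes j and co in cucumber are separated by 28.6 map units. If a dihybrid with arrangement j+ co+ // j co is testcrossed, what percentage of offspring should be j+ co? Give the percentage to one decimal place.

A map distance of 28.6 map units corresponds to a recombination frequency of 0.286.
The F1 is j+ co+ / j co, so j+ co is a recombinant gamete class with expected frequency r/2 = 0.286/2 = 0.1430.
That is 0.1430 = 14.3% of the progeny.

14.3%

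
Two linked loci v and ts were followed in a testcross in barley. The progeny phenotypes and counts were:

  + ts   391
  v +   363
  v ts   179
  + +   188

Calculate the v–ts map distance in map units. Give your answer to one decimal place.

The two most frequent classes, + ts (391) and v + (363), are the parental types, so the F1 was + ts / v +.
The recombinant classes are + + and v ts: 188 + 179 = 367.
Recombination frequency = 367/1121 = 0.3274 ≈ 32.7%, i.e. 32.7 map units.

32.7 map units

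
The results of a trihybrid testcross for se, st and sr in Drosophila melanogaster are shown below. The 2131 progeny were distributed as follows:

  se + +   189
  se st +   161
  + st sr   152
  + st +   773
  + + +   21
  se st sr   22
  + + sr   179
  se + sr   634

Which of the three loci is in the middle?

The two most frequent reciprocal classes, + st + and se + sr, are the parental types, so the F1 was + st + / se + sr.
The two rarest classes, + + + and se st sr, are the double crossovers. Comparing them with the parentals, only the st allele has switched, so st is the middle locus and the order is se – st – sr.

st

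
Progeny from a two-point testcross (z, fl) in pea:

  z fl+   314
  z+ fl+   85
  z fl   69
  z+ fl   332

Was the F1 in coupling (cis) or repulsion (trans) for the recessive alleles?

trans

The two most frequent classes are z+ fl (332) and z fl+ (314); these are the parental (non-recombinant) types.
So the F1 carried z+ fl on one chromosome and z fl+ on the other — the recessive alleles are on opposite chromosomes (trans / repulsion).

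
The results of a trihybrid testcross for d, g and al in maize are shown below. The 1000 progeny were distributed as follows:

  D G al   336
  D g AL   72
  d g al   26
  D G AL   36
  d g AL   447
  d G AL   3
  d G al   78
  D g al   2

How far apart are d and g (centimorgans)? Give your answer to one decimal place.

15.5 centimorgans

The two most frequent reciprocal classes, d g AL and D G al, are the parental types, so the F1 was d g AL / D G al.
The two rarest classes, d G AL and D g al, are the double crossovers. Comparing them with the parentals, only the g allele has switched, so g is the middle locus and the order is al – g – d.
Crossovers in the g–d interval produce the single-crossover classes D g AL and d G al (72 + 78 = 150) plus the double crossovers (5).
RF(g–d) = (150 + 5) / 1000 = 155/1000 = 0.1550 → 15.5 centimorgans.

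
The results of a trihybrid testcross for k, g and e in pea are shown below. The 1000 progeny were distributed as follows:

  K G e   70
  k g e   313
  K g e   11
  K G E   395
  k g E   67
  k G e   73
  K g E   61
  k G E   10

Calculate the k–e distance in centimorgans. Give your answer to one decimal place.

15.8 centimorgans

The two most frequent reciprocal classes, K G E and k g e, are the parental types, so the F1 was K G E / k g e.
The two rarest classes, k G E and K g e, are the double crossovers. Comparing them with the parentals, only the k allele has switched, so k is the middle locus and the order is g – k – e.
Crossovers in the k–e interval produce the single-crossover classes K G e and k g E (70 + 67 = 137) plus the double crossovers (21).
RF(k–e) = (137 + 21) / 1000 = 158/1000 = 0.1580 → 15.8 centimorgans.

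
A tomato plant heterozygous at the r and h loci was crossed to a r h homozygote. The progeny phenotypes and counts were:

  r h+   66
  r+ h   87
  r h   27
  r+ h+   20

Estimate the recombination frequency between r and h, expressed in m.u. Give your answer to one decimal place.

23.5 m.u.

The two most frequent classes, r+ h (87) and r h+ (66), are the parental types, so the F1 was r+ h / r h+.
The recombinant classes are r+ h+ and r h: 20 + 27 = 47.
Recombination frequency = 47/200 = 0.2350 ≈ 23.5%, i.e. 23.5 m.u.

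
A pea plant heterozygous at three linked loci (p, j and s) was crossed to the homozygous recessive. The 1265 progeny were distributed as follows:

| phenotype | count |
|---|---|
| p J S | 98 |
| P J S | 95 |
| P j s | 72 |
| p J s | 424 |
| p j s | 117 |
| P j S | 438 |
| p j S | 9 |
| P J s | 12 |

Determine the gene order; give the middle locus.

p

The two most frequent reciprocal classes, P j S and p J s, are the parental types, so the F1 was P j S / p J s.
The two rarest classes, p j S and P J s, are the double crossovers. Comparing them with the parentals, only the p allele has switched, so p is the middle locus and the order is s – p – j.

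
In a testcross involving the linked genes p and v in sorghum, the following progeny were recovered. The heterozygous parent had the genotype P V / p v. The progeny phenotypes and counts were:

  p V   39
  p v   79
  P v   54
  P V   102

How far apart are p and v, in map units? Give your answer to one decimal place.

The recombinant classes are P v and p V: 54 + 39 = 93.
Recombination frequency = 93/274 = 0.3394 ≈ 33.9%, i.e. 33.9 map units.

33.9 map units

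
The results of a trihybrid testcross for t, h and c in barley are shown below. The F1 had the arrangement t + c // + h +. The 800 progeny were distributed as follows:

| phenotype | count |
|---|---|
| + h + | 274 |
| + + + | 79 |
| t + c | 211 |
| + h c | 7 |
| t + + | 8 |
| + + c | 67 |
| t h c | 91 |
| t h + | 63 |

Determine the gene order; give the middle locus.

The two rarest classes, t + + and + h c, are the double crossovers. Comparing them with the parentals, only the c allele has switched, so c is the middle locus and the order is t – c – h.

c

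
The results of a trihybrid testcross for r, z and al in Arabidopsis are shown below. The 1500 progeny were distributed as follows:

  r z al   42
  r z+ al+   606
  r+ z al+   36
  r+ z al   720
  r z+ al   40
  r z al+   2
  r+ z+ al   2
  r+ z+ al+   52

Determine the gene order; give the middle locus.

The two most frequent reciprocal classes, r z+ al+ and r+ z al, are the parental types, so the F1 was r z+ al+ / r+ z al.
The two rarest classes, r z al+ and r+ z+ al, are the double crossovers. Comparing them with the parentals, only the z allele has switched, so z is the middle locus and the order is r – z – al.

z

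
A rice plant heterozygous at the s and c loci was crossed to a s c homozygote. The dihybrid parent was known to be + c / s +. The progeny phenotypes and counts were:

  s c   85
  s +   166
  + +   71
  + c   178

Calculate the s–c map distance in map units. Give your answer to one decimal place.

31.2 map units

The recombinant classes are + + and s c: 71 + 85 = 156.
Recombination frequency = 156/500 = 0.3120 ≈ 31.2%, i.e. 31.2 map units.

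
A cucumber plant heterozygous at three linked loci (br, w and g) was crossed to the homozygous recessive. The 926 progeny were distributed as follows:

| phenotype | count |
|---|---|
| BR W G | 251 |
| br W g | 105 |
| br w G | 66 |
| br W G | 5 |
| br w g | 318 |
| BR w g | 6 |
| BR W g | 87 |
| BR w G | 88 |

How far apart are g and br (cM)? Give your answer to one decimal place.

17.7 cM

The two most frequent reciprocal classes, br w g and BR W G, are the parental types, so the F1 was br w g / BR W G.
The two rarest classes, BR w g and br W G, are the double crossovers. Comparing them with the parentals, only the br allele has switched, so br is the middle locus and the order is g – br – w.
Crossovers in the g–br interval produce the single-crossover classes br w G and BR W g (66 + 87 = 153) plus the double crossovers (11).
RF(g–br) = (153 + 11) / 926 = 164/926 = 0.1771 → 17.7 cM.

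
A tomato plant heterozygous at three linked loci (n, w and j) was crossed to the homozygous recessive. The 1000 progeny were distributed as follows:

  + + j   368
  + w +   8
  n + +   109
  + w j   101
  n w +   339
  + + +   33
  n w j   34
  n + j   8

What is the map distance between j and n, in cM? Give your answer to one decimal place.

8.3 cM

The two most frequent reciprocal classes, n w + and + + j, are the parental types, so the F1 was n w + / + + j.
The two rarest classes, + w + and n + j, are the double crossovers. Comparing them with the parentals, only the n allele has switched, so n is the middle locus and the order is w – n – j.
Crossovers in the n–j interval produce the single-crossover classes n w j and + + + (34 + 33 = 67) plus the double crossovers (16).
RF(n–j) = (67 + 16) / 1000 = 83/1000 = 0.0830 → 8.3 cM.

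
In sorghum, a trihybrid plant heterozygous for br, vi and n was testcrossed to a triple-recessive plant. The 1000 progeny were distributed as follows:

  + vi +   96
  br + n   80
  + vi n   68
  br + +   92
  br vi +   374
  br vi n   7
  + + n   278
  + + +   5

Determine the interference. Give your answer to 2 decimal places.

The two most frequent reciprocal classes, + + n and br vi +, are the parental types, so the F1 was + + n / br vi +.
The two rarest classes, + + + and br vi n, are the double crossovers. Comparing them with the parentals, only the n allele has switched, so n is the middle locus and the order is vi – n – br.
vi–n: (160 + 12)/1000 = 0.1720; n–br: (176 + 12)/1000 = 0.1880.
Expected DCO frequency = 0.1720 × 0.1880 ≈ 0.03234; observed = 12/1000 ≈ 0.01200.
Coefficient of coincidence = 0.01200/0.03234 ≈ 0.37; interference = 1 − 0.37 = 0.63.

0.63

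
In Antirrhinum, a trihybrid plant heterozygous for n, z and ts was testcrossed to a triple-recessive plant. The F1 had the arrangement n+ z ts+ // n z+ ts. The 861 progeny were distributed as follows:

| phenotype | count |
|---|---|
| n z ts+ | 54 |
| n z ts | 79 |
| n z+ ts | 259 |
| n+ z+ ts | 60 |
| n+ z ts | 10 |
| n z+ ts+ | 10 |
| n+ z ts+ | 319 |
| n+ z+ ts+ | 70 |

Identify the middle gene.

The two rarest classes, n+ z ts and n z+ ts+, are the double crossovers. Comparing them with the parentals, only the ts allele has switched, so ts is the middle locus and the order is z – ts – n.

ts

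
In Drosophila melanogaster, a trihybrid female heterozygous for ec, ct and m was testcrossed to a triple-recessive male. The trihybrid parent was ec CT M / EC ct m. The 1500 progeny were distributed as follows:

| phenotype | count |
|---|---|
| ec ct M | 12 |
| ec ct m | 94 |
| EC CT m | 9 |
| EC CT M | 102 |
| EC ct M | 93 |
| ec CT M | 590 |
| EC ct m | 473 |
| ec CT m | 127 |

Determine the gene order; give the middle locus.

The two rarest classes, ec ct M and EC CT m, are the double crossovers. Comparing them with the parentals, only the ct allele has switched, so ct is the middle locus and the order is ec – ct – m.

ct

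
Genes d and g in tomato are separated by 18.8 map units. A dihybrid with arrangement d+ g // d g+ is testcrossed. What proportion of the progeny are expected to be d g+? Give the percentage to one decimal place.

A map distance of 18.8 map units corresponds to a recombination frequency of 0.188.
The F1 is d+ g / d g+, so d g+ is a parental gamete class with expected frequency (1 − r)/2 = 0.812/2 = 0.4060.
That is 0.4060 = 40.6% of the progeny.

40.6%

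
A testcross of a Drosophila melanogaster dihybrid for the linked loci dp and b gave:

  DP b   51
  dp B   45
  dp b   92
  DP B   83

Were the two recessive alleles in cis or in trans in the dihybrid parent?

cis

The two most frequent classes are DP B (83) and dp b (92); these are the parental (non-recombinant) types.
So the F1 carried DP B on one chromosome and dp b on the other — the recessive alleles are on the same chromosome (cis / coupling).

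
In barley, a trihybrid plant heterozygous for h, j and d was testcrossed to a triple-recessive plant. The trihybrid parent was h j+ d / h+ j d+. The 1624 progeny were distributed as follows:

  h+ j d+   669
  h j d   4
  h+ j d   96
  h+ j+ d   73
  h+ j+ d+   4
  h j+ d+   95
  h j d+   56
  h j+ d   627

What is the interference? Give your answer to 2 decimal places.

The two rarest classes, h j d and h+ j+ d+, are the double crossovers. Comparing them with the parentals, only the j allele has switched, so j is the middle locus and the order is h – j – d.
h–j: (129 + 8)/1624 = 0.0844; j–d: (191 + 8)/1624 = 0.1225.
Expected DCO frequency = 0.0844 × 0.1225 ≈ 0.01034; observed = 8/1624 ≈ 0.00493.
Coefficient of coincidence = 0.00493/0.01034 ≈ 0.48; interference = 1 − 0.48 = 0.52.

0.52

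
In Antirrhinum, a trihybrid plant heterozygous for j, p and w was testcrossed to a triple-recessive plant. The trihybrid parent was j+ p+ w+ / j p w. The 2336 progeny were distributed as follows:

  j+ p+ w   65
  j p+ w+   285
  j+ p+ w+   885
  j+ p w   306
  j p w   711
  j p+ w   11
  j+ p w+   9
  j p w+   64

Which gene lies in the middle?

p

The two rarest classes, j+ p w+ and j p+ w, are the double crossovers. Comparing them with the parentals, only the p allele has switched, so p is the middle locus and the order is j – p – w.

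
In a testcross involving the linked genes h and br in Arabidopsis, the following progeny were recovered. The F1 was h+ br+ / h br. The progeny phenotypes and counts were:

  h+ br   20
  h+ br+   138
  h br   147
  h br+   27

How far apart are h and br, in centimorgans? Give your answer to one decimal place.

14.2 centimorgans

The recombinant classes are h+ br and h br+: 20 + 27 = 47.
Recombination frequency = 47/332 = 0.1416 ≈ 14.2%, i.e. 14.2 centimorgans.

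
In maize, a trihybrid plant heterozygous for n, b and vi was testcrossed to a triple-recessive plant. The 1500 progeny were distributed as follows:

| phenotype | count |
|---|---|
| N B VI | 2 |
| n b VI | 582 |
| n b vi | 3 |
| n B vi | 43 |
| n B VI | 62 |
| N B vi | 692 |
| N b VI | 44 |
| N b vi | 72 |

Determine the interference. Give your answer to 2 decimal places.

0.41

The two most frequent reciprocal classes, n b VI and N B vi, are the parental types, so the F1 was n b VI / N B vi.
The two rarest classes, n b vi and N B VI, are the double crossovers. Comparing them with the parentals, only the vi allele has switched, so vi is the middle locus and the order is n – vi – b.
n–vi: (87 + 5)/1500 = 0.0613; vi–b: (134 + 5)/1500 = 0.0927.
Expected DCO frequency = 0.0613 × 0.0927 ≈ 0.00568; observed = 5/1500 ≈ 0.00333.
Coefficient of coincidence = 0.00333/0.00568 ≈ 0.59; interference = 1 − 0.59 = 0.41.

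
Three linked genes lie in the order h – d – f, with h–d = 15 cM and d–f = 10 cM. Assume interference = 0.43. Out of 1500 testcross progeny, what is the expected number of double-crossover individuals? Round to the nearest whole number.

13

Map distances give recombination frequencies of 0.150 and 0.100 for the two intervals.
With interference 0.43 (so coincidence = 0.57), expected double-crossover frequency = 0.150 × 0.100 × 0.57 = 0.00855.
Expected number = 0.00855 × 1500 = 12.83 ≈ 13.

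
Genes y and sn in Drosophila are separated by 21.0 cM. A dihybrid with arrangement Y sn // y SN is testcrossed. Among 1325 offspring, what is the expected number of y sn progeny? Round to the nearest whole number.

139

A map distance of 21.0 cM corresponds to a recombination frequency of 0.210.
The F1 is Y sn / y SN, so y sn is a recombinant gamete class with expected frequency r/2 = 0.210/2 = 0.1050.
Expected number = 0.1050 × 1325 = 139.12 ≈ 139.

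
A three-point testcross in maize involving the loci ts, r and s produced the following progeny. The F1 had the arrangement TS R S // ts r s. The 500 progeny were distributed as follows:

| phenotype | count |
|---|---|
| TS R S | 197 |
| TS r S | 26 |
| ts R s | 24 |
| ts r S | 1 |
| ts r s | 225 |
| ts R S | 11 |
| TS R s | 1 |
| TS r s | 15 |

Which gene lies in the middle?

s

The two rarest classes, TS R s and ts r S, are the double crossovers. Comparing them with the parentals, only the s allele has switched, so s is the middle locus and the order is ts – s – r.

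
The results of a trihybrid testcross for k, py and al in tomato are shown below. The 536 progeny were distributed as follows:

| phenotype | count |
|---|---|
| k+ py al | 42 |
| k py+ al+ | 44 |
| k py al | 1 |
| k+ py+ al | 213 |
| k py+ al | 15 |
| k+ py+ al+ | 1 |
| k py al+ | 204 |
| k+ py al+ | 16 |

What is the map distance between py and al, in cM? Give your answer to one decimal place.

The two most frequent reciprocal classes, k py al+ and k+ py+ al, are the parental types, so the F1 was k py al+ / k+ py+ al.
The two rarest classes, k py al and k+ py+ al+, are the double crossovers. Comparing them with the parentals, only the al allele has switched, so al is the middle locus and the order is py – al – k.
Crossovers in the py–al interval produce the single-crossover classes k py+ al+ and k+ py al (44 + 42 = 86) plus the double crossovers (2).
RF(py–al) = (86 + 2) / 536 = 88/536 = 0.1642 → 16.4 cM.

16.4 cM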